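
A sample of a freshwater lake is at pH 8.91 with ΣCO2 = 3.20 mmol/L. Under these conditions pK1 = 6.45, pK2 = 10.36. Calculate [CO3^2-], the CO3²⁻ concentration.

α₂ = 1 / (1 + [H⁺]/K2 + [H⁺]²/(K1K2)) = 1 / (1 + 10^+1.45 + 10^-1.01)
   = 1 / (1 + 28.184 + 0.097724) = 1/29.282 = 0.03415
[CO3²⁻] = α₂ × DIC = 0.03415 × 3.20 = 0.109 mmol/L

[CO3²⁻] = 0.109 mmol/L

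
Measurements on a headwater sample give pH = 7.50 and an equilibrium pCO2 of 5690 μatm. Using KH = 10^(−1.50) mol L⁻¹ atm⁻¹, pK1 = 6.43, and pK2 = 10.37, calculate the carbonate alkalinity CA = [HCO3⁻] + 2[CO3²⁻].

[CO2*] = KH · pCO2 = 10^(−1.50) × 5690×10^-6 = 1.799×10^-4 mol/L
α₀ = 1/(1 + K1/[H⁺] + K1K2/[H⁺]²) = 1/(1 + 10^+1.07 + 10^-1.80) = 0.07834
DIC = [CO2*]/α₀ = 1.799×10^-4 / 0.07834 = 2.297 mmol/L
CA = (α₁ + 2α₂)·DIC = (0.9204 + 2×0.001242) × 2.297 = 2.12 mmol/L

CA = 2.12 mmol/L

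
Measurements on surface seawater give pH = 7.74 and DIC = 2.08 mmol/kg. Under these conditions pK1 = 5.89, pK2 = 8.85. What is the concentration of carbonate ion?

α₂ = 1 / (1 + [H⁺]/K2 + [H⁺]²/(K1K2)) = 1 / (1 + 10^+1.11 + 10^-0.74)
   = 1 / (1 + 12.882 + 0.18197) = 1/14.064 = 0.07110
[CO3²⁻] = α₂ × DIC = 0.07110 × 2.08 = 0.148 mmol/kg

[CO3²⁻] = 0.148 mmol/kg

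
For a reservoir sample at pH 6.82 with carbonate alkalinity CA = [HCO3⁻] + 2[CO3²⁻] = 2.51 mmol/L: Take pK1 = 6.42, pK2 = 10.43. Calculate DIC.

DIC = 3.51 mmol/L

CA = [HCO3⁻] + 2[CO3²⁻] = (α₁ + 2α₂)·DIC
At pH 6.82: [H⁺]/K1 = 10^-0.40 = 0.39811, K2/[H⁺] = 10^-3.61 = 0.00024547
α₁ = 1/(1 + 0.39811 + 0.00024547) = 1/1.3984 = 0.7151; α₂ = α₁·K2/[H⁺] = 0.0001755
α₁ + 2α₂ = 0.7155
DIC = CA / (α₁ + 2α₂) = 2.51 / 0.7155 = 3.51 mmol/L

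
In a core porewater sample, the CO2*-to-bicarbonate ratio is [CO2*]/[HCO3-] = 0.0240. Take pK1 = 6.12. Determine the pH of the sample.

From K1 = [H⁺][HCO3-]/[CO2*]:  pH = pK1 − log₁₀([CO2*]/[HCO3-])
log₁₀(0.0240) = -1.620
pH = 6.12 − (-1.620) = 7.74

pH = 7.74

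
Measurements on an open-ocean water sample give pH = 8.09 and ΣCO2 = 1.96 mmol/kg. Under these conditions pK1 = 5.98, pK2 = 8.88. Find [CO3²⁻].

[CO3²⁻] = 0.272 mmol/kg

α₂ = 1 / (1 + [H⁺]/K2 + [H⁺]²/(K1K2)) = 1 / (1 + 10^+0.79 + 10^-1.32)
   = 1 / (1 + 6.1660 + 0.047863) = 1/7.2138 = 0.1386
[CO3²⁻] = α₂ × DIC = 0.1386 × 1.96 = 0.272 mmol/kg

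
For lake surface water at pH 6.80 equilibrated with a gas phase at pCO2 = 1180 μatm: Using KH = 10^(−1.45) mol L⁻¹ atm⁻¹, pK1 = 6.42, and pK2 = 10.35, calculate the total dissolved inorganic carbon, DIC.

DIC = 0.142 mmol/L

[CO2*] = KH · pCO2 = 10^(−1.45) × 1180×10^-6 = 4.187×10^-5 mol/L
α₀ = 1/(1 + K1/[H⁺] + K1K2/[H⁺]²) = 1/(1 + 10^+0.38 + 10^-3.17) = 0.2942
DIC = [CO2*]/α₀ = 4.187×10^-5 / 0.2942 = 0.142 mmol/L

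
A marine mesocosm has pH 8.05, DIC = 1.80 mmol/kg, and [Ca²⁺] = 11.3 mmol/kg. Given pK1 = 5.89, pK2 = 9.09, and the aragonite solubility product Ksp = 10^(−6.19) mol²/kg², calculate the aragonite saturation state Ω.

α₂ = 1 / (1 + [H⁺]/K2 + [H⁺]²/(K1K2)) = 1 / (1 + 10^+1.04 + 10^-1.12)
   = 1 / (1 + 10.965 + 0.075858) = 1/12.041 = 0.08305
[CO3²⁻] = α₂ × DIC = 0.08305 × 1.80 = 0.1495 mmol/kg
Ksp = 10^(−6.19) = 6.457×10^-7
Ω = [Ca²⁺][CO3²⁻]/Ksp = (11.3×10^-3)(1.495×10^-4) / 6.457×10^-7 = 2.62

Ω = 2.62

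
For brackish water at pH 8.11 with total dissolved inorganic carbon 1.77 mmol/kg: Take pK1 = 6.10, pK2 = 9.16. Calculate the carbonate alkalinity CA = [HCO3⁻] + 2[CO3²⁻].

CA = [HCO3⁻] + 2[CO3²⁻] = (α₁ + 2α₂)·DIC
At pH 8.11: [H⁺]/K1 = 10^-2.01 = 0.0097724, K2/[H⁺] = 10^-1.05 = 0.089125
α₁ = 1/(1 + 0.0097724 + 0.089125) = 1/1.0989 = 0.9100; α₂ = α₁·K2/[H⁺] = 0.08110
α₁ + 2α₂ = 1.0722
CA = 1.0722 × 1.77 = 1.90 mmol/kg

CA = 1.90 mmol/kg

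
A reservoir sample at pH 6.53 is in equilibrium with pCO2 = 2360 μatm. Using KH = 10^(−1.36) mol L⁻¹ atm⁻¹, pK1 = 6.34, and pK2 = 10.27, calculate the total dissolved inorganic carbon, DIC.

DIC = 0.263 mmol/L

[CO2*] = KH · pCO2 = 10^(−1.36) × 2360×10^-6 = 1.030×10^-4 mol/L
α₀ = 1/(1 + K1/[H⁺] + K1K2/[H⁺]²) = 1/(1 + 10^+0.19 + 10^-3.55) = 0.3923
DIC = [CO2*]/α₀ = 1.030×10^-4 / 0.3923 = 0.263 mmol/L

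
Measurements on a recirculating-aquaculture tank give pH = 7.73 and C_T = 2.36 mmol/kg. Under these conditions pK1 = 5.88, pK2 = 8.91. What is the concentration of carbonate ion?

[CO3²⁻] = 0.144 mmol/kg

α₂ = 1 / (1 + [H⁺]/K2 + [H⁺]²/(K1K2)) = 1 / (1 + 10^+1.18 + 10^-0.67)
   = 1 / (1 + 15.136 + 0.21380) = 1/16.349 = 0.06116
[CO3²⁻] = α₂ × DIC = 0.06116 × 2.36 = 0.144 mmol/kg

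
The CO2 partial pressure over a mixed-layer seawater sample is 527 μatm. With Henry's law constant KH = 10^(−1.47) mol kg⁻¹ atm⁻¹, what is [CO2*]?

KH = 10^(−1.47) = 3.388×10^-2 mol kg⁻¹ atm⁻¹
[CO2*] = KH · pCO2 = 3.388×10^-2 × 527×10^-6 atm = 1.79×10^-5 mol/kg

[CO2*] = 17.9 μmol/kg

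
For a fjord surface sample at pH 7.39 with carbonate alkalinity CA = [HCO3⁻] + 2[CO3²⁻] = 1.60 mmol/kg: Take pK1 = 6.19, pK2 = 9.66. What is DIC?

CA = [HCO3⁻] + 2[CO3²⁻] = (α₁ + 2α₂)·DIC
At pH 7.39: [H⁺]/K1 = 10^-1.20 = 0.063096, K2/[H⁺] = 10^-2.27 = 0.0053703
α₁ = 1/(1 + 0.063096 + 0.0053703) = 1/1.0685 = 0.9359; α₂ = α₁·K2/[H⁺] = 0.005026
α₁ + 2α₂ = 0.9460
DIC = CA / (α₁ + 2α₂) = 1.60 / 0.9460 = 1.69 mmol/kg

DIC = 1.69 mmol/kg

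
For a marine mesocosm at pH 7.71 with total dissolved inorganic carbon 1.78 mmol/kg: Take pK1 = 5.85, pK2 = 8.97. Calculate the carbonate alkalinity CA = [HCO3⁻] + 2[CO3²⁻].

CA = 1.85 mmol/kg

CA = [HCO3⁻] + 2[CO3²⁻] = (α₁ + 2α₂)·DIC
At pH 7.71: [H⁺]/K1 = 10^-1.86 = 0.013804, K2/[H⁺] = 10^-1.26 = 0.054954
α₁ = 1/(1 + 0.013804 + 0.054954) = 1/1.0688 = 0.9357; α₂ = α₁·K2/[H⁺] = 0.05142
α₁ + 2α₂ = 1.0385
CA = 1.0385 × 1.78 = 1.85 mmol/kg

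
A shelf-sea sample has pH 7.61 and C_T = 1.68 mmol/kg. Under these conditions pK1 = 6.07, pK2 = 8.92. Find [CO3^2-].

α₂ = 1 / (1 + [H⁺]/K2 + [H⁺]²/(K1K2)) = 1 / (1 + 10^+1.31 + 10^-0.23)
   = 1 / (1 + 20.417 + 0.58884) = 1/22.006 = 0.04544
[CO3²⁻] = α₂ × DIC = 0.04544 × 1.68 = 0.0763 mmol/kg

[CO3²⁻] = 0.0763 mmol/kg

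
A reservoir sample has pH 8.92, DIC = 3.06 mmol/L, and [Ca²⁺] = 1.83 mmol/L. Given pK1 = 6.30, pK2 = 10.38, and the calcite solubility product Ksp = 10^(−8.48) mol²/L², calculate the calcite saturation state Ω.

Ω = 56.5

α₂ = 1 / (1 + [H⁺]/K2 + [H⁺]²/(K1K2)) = 1 / (1 + 10^+1.46 + 10^-1.16)
   = 1 / (1 + 28.840 + 0.069183) = 1/29.909 = 0.03343
[CO3²⁻] = α₂ × DIC = 0.03343 × 3.06 = 0.1023 mmol/L
Ksp = 10^(−8.48) = 3.311×10^-9
Ω = [Ca²⁺][CO3²⁻]/Ksp = (1.83×10^-3)(1.023×10^-4) / 3.311×10^-9 = 56.5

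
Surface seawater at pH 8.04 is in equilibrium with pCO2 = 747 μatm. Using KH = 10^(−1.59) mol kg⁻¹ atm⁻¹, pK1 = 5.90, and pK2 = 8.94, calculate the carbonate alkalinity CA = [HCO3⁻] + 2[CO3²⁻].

CA = 3.32 mmol/kg

[CO2*] = KH · pCO2 = 10^(−1.59) × 747×10^-6 = 1.920×10^-5 mol/kg
α₀ = 1/(1 + K1/[H⁺] + K1K2/[H⁺]²) = 1/(1 + 10^+2.14 + 10^+1.24) = 0.006393
DIC = [CO2*]/α₀ = 1.920×10^-5 / 0.006393 = 3.003 mmol/kg
CA = (α₁ + 2α₂)·DIC = (0.8825 + 2×0.1111) × 3.003 = 3.32 mmol/kg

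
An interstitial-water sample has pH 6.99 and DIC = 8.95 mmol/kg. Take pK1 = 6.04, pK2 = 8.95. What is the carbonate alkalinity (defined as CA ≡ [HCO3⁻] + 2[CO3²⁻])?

CA = [HCO3⁻] + 2[CO3²⁻] = (α₁ + 2α₂)·DIC
At pH 6.99: [H⁺]/K1 = 10^-0.95 = 0.11220, K2/[H⁺] = 10^-1.96 = 0.010965
α₁ = 1/(1 + 0.11220 + 0.010965) = 1/1.1232 = 0.8903; α₂ = α₁·K2/[H⁺] = 0.009762
α₁ + 2α₂ = 0.9099
CA = 0.9099 × 8.95 = 8.14 mmol/kg

CA = 8.14 mmol/kg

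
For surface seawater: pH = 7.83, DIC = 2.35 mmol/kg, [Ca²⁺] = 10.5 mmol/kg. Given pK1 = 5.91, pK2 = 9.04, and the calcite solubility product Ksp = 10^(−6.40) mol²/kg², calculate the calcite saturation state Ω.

Ω = 3.56

α₂ = 1 / (1 + [H⁺]/K2 + [H⁺]²/(K1K2)) = 1 / (1 + 10^+1.21 + 10^-0.71)
   = 1 / (1 + 16.218 + 0.19498) = 1/17.413 = 0.05743
[CO3²⁻] = α₂ × DIC = 0.05743 × 2.35 = 0.1350 mmol/kg
Ksp = 10^(−6.40) = 3.981×10^-7
Ω = [Ca²⁺][CO3²⁻]/Ksp = (10.5×10^-3)(1.350×10^-4) / 3.981×10^-7 = 3.56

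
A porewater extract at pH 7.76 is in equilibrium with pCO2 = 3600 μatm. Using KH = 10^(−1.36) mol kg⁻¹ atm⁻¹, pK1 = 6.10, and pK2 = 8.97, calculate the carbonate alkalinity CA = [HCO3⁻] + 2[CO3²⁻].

CA = 8.07 mmol/kg

[CO2*] = KH · pCO2 = 10^(−1.36) × 3600×10^-6 = 1.571×10^-4 mol/kg
α₀ = 1/(1 + K1/[H⁺] + K1K2/[H⁺]²) = 1/(1 + 10^+1.66 + 10^+0.45) = 0.02019
DIC = [CO2*]/α₀ = 1.571×10^-4 / 0.02019 = 7.783 mmol/kg
CA = (α₁ + 2α₂)·DIC = (0.9229 + 2×0.05691) × 7.783 = 8.07 mmol/kg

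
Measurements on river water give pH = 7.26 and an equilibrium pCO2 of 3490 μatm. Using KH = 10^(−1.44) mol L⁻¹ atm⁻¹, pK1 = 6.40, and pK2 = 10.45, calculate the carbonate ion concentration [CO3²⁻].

[CO2*] = KH · pCO2 = 10^(−1.44) × 3490×10^-6 = 1.267×10^-4 mol/L
α₀ = 1/(1 + K1/[H⁺] + K1K2/[H⁺]²) = 1/(1 + 10^+0.86 + 10^-2.33) = 0.1212
DIC = [CO2*]/α₀ = 1.267×10^-4 / 0.1212 = 1.045 mmol/L
[CO3²⁻] = α₂·DIC; α₂ = 0.0005670, so [CO3²⁻] = 0.0005670 × 1.045 = 0.000593 mmol/L = 0.593 μmol/L

[CO3²⁻] = 0.593 μmol/L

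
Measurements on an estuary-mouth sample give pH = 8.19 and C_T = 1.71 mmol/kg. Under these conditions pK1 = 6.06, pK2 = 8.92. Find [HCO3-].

α₁ = 1 / (1 + [H⁺]/K1 + K2/[H⁺]) = 1 / (1 + 10^-2.13 + 10^-0.73)
   = 1 / (1 + 0.0074131 + 0.18621) = 1/1.1936 = 0.8378
[HCO3⁻] = α₁ × DIC = 0.8378 × 1.71 = 1.43 mmol/kg

[HCO3⁻] = 1.43 mmol/kg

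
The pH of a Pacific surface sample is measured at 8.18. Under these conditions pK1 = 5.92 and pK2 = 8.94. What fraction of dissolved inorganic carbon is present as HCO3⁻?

α₁ = 0.848

α₁ = 1 / (1 + [H⁺]/K1 + K2/[H⁺]) = 1 / (1 + 10^-2.26 + 10^-0.76)
   = 1 / (1 + 0.0054954 + 0.17378) = 1/1.1793 = 0.8480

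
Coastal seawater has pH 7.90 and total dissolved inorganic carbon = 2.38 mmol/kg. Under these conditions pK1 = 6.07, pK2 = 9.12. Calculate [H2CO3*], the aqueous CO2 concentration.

[CO2*] = 0.0327 mmol/kg

α₀ = 1 / (1 + K1/[H⁺] + K1K2/[H⁺]²) = 1 / (1 + 10^+1.83 + 10^+0.61)
   = 1 / (1 + 67.608 + 4.0738) = 1/72.682 = 0.01376
[CO2*] = α₀ × DIC = 0.01376 × 2.38 = 0.0327 mmol/kg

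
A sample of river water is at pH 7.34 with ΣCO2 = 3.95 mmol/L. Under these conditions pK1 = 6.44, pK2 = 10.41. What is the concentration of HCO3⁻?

α₁ = 1 / (1 + [H⁺]/K1 + K2/[H⁺]) = 1 / (1 + 10^-0.90 + 10^-3.07)
   = 1 / (1 + 0.12589 + 0.00085114) = 1/1.1267 = 0.8875
[HCO3⁻] = α₁ × DIC = 0.8875 × 3.95 = 3.51 mmol/L

[HCO3⁻] = 3.51 mmol/L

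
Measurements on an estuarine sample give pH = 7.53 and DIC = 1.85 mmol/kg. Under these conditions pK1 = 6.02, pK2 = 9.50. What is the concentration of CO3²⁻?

[CO3²⁻] = 19.0 μmol/kg

α₂ = 1 / (1 + [H⁺]/K2 + [H⁺]²/(K1K2)) = 1 / (1 + 10^+1.97 + 10^+0.46)
   = 1 / (1 + 93.325 + 2.8840) = 1/97.209 = 0.01029
[CO3²⁻] = α₂ × DIC = 0.01029 × 1.85 = 0.0190 mmol/kg = 19.0 μmol/kg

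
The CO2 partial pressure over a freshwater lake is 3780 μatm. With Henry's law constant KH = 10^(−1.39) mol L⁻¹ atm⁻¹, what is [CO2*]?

KH = 10^(−1.39) = 4.074×10^-2 mol L⁻¹ atm⁻¹
[CO2*] = KH · pCO2 = 4.074×10^-2 × 3780×10^-6 atm = 1.54×10^-4 mol/L

[CO2*] = 154 μmol/L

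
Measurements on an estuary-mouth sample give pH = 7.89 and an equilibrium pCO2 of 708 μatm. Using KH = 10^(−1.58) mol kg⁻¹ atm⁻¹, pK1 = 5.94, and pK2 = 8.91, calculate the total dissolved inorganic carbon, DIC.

DIC = 1.84 mmol/kg

[CO2*] = KH · pCO2 = 10^(−1.58) × 708×10^-6 = 1.862×10^-5 mol/kg
α₀ = 1/(1 + K1/[H⁺] + K1K2/[H⁺]²) = 1/(1 + 10^+1.95 + 10^+0.93) = 0.01014
DIC = [CO2*]/α₀ = 1.862×10^-5 / 0.01014 = 1.84 mmol/kg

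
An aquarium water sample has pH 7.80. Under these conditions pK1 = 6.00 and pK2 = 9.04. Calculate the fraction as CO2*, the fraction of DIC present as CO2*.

α₀ = 1 / (1 + K1/[H⁺] + K1K2/[H⁺]²) = 1 / (1 + 10^+1.80 + 10^+0.56)
   = 1 / (1 + 63.096 + 3.6308) = 1/67.727 = 0.01477

α₀ = 0.0148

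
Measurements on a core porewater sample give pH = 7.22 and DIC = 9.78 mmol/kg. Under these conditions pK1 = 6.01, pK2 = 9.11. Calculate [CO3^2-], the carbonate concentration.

[CO3²⁻] = 0.117 mmol/kg

α₂ = 1 / (1 + [H⁺]/K2 + [H⁺]²/(K1K2)) = 1 / (1 + 10^+1.89 + 10^+0.68)
   = 1 / (1 + 77.625 + 4.7863) = 1/83.411 = 0.01199
[CO3²⁻] = α₂ × DIC = 0.01199 × 9.78 = 0.117 mmol/kg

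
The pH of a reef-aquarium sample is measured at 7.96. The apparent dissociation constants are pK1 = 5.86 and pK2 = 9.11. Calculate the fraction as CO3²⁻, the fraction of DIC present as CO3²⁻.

α₂ = 1 / (1 + [H⁺]/K2 + [H⁺]²/(K1K2)) = 1 / (1 + 10^+1.15 + 10^-0.95)
   = 1 / (1 + 14.125 + 0.11220) = 1/15.238 = 0.06563

α₂ = 0.0656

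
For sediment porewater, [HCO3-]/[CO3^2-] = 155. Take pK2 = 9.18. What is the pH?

From K2 = [H⁺][CO3^2-]/[HCO3-]:  pH = pK2 − log₁₀([HCO3-]/[CO3^2-])
log₁₀(155) = +2.190
pH = 9.18 − (+2.190) = 6.99

pH = 6.99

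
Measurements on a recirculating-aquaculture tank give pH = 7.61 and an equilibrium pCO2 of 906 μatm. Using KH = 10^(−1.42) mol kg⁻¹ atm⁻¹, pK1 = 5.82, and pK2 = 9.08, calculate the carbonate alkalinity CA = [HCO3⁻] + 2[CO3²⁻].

[CO2*] = KH · pCO2 = 10^(−1.42) × 906×10^-6 = 3.445×10^-5 mol/kg
α₀ = 1/(1 + K1/[H⁺] + K1K2/[H⁺]²) = 1/(1 + 10^+1.79 + 10^+0.32) = 0.01544
DIC = [CO2*]/α₀ = 3.445×10^-5 / 0.01544 = 2.230 mmol/kg
CA = (α₁ + 2α₂)·DIC = (0.9523 + 2×0.03227) × 2.230 = 2.27 mmol/kg

CA = 2.27 mmol/kg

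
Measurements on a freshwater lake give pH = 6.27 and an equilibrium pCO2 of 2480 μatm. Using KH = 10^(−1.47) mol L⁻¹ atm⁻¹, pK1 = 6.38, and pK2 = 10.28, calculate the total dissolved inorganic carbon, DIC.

DIC = 0.149 mmol/L

[CO2*] = KH · pCO2 = 10^(−1.47) × 2480×10^-6 = 8.403×10^-5 mol/L
α₀ = 1/(1 + K1/[H⁺] + K1K2/[H⁺]²) = 1/(1 + 10^-0.11 + 10^-4.12) = 0.5630
DIC = [CO2*]/α₀ = 8.403×10^-5 / 0.5630 = 0.149 mmol/L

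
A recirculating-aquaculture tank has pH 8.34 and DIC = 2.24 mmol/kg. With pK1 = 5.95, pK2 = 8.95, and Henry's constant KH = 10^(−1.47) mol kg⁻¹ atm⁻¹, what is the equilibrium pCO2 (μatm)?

pCO2 = 216 μatm

α₀ = 1 / (1 + K1/[H⁺] + K1K2/[H⁺]²) = 1 / (1 + 10^+2.39 + 10^+1.78)
   = 1 / (1 + 245.47 + 60.256) = 1/306.73 = 0.003260
[CO2*] = α₀ × DIC = 0.003260 × 2.24 = 0.007303 mmol/kg = 7.303 μmol/kg
pCO2 = [CO2*]/KH = 7.303×10^-6 / 3.388×10^-2 = 216 μatm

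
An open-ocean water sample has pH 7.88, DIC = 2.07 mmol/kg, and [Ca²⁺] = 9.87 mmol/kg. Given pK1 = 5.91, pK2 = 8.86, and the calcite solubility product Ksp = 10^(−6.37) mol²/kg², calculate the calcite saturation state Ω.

α₂ = 1 / (1 + [H⁺]/K2 + [H⁺]²/(K1K2)) = 1 / (1 + 10^+0.98 + 10^-0.99)
   = 1 / (1 + 9.5499 + 0.10233) = 1/10.652 = 0.09388
[CO3²⁻] = α₂ × DIC = 0.09388 × 2.07 = 0.1943 mmol/kg
Ksp = 10^(−6.37) = 4.266×10^-7
Ω = [Ca²⁺][CO3²⁻]/Ksp = (9.87×10^-3)(1.943×10^-4) / 4.266×10^-7 = 4.50

Ω = 4.50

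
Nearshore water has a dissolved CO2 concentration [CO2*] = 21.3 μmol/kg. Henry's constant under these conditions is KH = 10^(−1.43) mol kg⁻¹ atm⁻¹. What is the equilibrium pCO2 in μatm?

KH = 10^(−1.43) = 3.715×10^-2 mol kg⁻¹ atm⁻¹
pCO2 = [CO2*]/KH = 21.3×10^-6 / 3.715×10^-2 = 5.73×10^-4 atm = 573 μatm

pCO2 = 573 μatm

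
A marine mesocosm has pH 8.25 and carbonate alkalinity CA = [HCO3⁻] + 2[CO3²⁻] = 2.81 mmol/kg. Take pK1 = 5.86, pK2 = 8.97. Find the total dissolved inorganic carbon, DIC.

DIC = 2.43 mmol/kg

CA = [HCO3⁻] + 2[CO3²⁻] = (α₁ + 2α₂)·DIC
At pH 8.25: [H⁺]/K1 = 10^-2.39 = 0.0040738, K2/[H⁺] = 10^-0.72 = 0.19055
α₁ = 1/(1 + 0.0040738 + 0.19055) = 1/1.1946 = 0.8371; α₂ = α₁·K2/[H⁺] = 0.1595
α₁ + 2α₂ = 1.1561
DIC = CA / (α₁ + 2α₂) = 2.81 / 1.1561 = 2.43 mmol/kg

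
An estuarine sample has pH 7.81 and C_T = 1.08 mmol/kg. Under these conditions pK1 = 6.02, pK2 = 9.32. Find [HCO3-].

α₁ = 1 / (1 + [H⁺]/K1 + K2/[H⁺]) = 1 / (1 + 10^-1.79 + 10^-1.51)
   = 1 / (1 + 0.016218 + 0.030903) = 1/1.0471 = 0.9550
[HCO3⁻] = α₁ × DIC = 0.9550 × 1.08 = 1.03 mmol/kg

[HCO3⁻] = 1.03 mmol/kg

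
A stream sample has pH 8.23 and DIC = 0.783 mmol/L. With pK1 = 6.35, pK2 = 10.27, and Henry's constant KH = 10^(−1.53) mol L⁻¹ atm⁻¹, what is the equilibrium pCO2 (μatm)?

pCO2 = 342 μatm

α₀ = 1 / (1 + K1/[H⁺] + K1K2/[H⁺]²) = 1 / (1 + 10^+1.88 + 10^-0.16)
   = 1 / (1 + 75.858 + 0.69183) = 1/77.550 = 0.01289
[CO2*] = α₀ × DIC = 0.01289 × 0.783 = 0.01010 mmol/L = 10.10 μmol/L
pCO2 = [CO2*]/KH = 1.010×10^-5 / 2.951×10^-2 = 342 μatm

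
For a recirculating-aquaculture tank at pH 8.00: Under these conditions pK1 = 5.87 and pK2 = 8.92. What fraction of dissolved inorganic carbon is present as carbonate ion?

α₂ = 1 / (1 + [H⁺]/K2 + [H⁺]²/(K1K2)) = 1 / (1 + 10^+0.92 + 10^-1.21)
   = 1 / (1 + 8.3176 + 0.061660) = 1/9.3793 = 0.1066

α₂ = 0.107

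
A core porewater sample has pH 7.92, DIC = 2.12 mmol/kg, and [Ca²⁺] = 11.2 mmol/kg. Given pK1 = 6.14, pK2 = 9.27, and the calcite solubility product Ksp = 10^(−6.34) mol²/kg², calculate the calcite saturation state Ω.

α₂ = 1 / (1 + [H⁺]/K2 + [H⁺]²/(K1K2)) = 1 / (1 + 10^+1.35 + 10^-0.43)
   = 1 / (1 + 22.387 + 0.37154) = 1/23.759 = 0.04209
[CO3²⁻] = α₂ × DIC = 0.04209 × 2.12 = 0.08923 mmol/kg
Ksp = 10^(−6.34) = 4.571×10^-7
Ω = [Ca²⁺][CO3²⁻]/Ksp = (11.2×10^-3)(8.923×10^-5) / 4.571×10^-7 = 2.19

Ω = 2.19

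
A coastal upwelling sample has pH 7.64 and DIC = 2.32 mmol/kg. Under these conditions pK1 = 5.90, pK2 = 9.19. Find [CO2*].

[CO2*] = 0.0403 mmol/kg

α₀ = 1 / (1 + K1/[H⁺] + K1K2/[H⁺]²) = 1 / (1 + 10^+1.74 + 10^+0.19)
   = 1 / (1 + 54.954 + 1.5488) = 1/57.503 = 0.01739
[CO2*] = α₀ × DIC = 0.01739 × 2.32 = 0.0403 mmol/kg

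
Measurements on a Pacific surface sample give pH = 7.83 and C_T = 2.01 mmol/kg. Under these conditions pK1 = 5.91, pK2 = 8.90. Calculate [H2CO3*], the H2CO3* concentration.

α₀ = 1 / (1 + K1/[H⁺] + K1K2/[H⁺]²) = 1 / (1 + 10^+1.92 + 10^+0.85)
   = 1 / (1 + 83.176 + 7.0795) = 1/91.256 = 0.01096
[CO2*] = α₀ × DIC = 0.01096 × 2.01 = 0.0220 mmol/kg

[CO2*] = 0.0220 mmol/kg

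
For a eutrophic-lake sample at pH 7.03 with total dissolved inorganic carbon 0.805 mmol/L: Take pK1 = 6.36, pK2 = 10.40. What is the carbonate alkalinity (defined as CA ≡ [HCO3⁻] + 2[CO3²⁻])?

CA = 0.664 mmol/L

CA = [HCO3⁻] + 2[CO3²⁻] = (α₁ + 2α₂)·DIC
At pH 7.03: [H⁺]/K1 = 10^-0.67 = 0.21380, K2/[H⁺] = 10^-3.37 = 0.00042658
α₁ = 1/(1 + 0.21380 + 0.00042658) = 1/1.2142 = 0.8236; α₂ = α₁·K2/[H⁺] = 0.0003513
α₁ + 2α₂ = 0.8243
CA = 0.8243 × 0.805 = 0.664 mmol/L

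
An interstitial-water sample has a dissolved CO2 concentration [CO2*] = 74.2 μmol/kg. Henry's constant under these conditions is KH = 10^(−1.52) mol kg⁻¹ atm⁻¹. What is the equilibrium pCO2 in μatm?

KH = 10^(−1.52) = 3.020×10^-2 mol kg⁻¹ atm⁻¹
pCO2 = [CO2*]/KH = 74.2×10^-6 / 3.020×10^-2 = 2.46×10^-3 atm = 2460 μatm

pCO2 = 2460 μatm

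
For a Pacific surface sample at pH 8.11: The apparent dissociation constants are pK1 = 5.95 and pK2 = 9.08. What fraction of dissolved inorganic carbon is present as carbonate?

α₂ = 1 / (1 + [H⁺]/K2 + [H⁺]²/(K1K2)) = 1 / (1 + 10^+0.97 + 10^-1.19)
   = 1 / (1 + 9.3325 + 0.064565) = 1/10.397 = 0.09618

α₂ = 0.0962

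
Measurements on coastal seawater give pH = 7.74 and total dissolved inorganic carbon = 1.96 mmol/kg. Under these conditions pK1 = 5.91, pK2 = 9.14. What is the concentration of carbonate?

[CO3²⁻] = 0.0740 mmol/kg

α₂ = 1 / (1 + [H⁺]/K2 + [H⁺]²/(K1K2)) = 1 / (1 + 10^+1.40 + 10^-0.43)
   = 1 / (1 + 25.119 + 0.37154) = 1/26.490 = 0.03775
[CO3²⁻] = α₂ × DIC = 0.03775 × 1.96 = 0.0740 mmol/kg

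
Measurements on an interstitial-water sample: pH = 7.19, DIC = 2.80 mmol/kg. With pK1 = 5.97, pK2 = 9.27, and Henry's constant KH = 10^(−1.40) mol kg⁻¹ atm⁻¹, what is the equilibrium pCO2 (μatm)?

pCO2 = 3970 μatm

α₀ = 1 / (1 + K1/[H⁺] + K1K2/[H⁺]²) = 1 / (1 + 10^+1.22 + 10^-0.86)
   = 1 / (1 + 16.596 + 0.13804) = 1/17.734 = 0.05639
[CO2*] = α₀ × DIC = 0.05639 × 2.80 = 0.1579 mmol/kg
pCO2 = [CO2*]/KH = 1.579×10^-4 / 3.981×10^-2 = 3970 μatm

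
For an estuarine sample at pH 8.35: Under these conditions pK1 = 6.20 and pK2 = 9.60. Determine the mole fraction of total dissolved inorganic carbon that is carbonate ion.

α₂ = 0.0529

α₂ = 1 / (1 + [H⁺]/K2 + [H⁺]²/(K1K2)) = 1 / (1 + 10^+1.25 + 10^-0.90)
   = 1 / (1 + 17.783 + 0.12589) = 1/18.909 = 0.05289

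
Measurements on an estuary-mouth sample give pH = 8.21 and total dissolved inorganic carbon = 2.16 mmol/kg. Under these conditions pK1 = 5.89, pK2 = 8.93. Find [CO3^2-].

[CO3²⁻] = 0.344 mmol/kg

α₂ = 1 / (1 + [H⁺]/K2 + [H⁺]²/(K1K2)) = 1 / (1 + 10^+0.72 + 10^-1.60)
   = 1 / (1 + 5.2481 + 0.025119) = 1/6.2732 = 0.1594
[CO3²⁻] = α₂ × DIC = 0.1594 × 2.16 = 0.344 mmol/kg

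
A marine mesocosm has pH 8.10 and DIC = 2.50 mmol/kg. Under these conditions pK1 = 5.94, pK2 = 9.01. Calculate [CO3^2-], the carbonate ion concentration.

α₂ = 1 / (1 + [H⁺]/K2 + [H⁺]²/(K1K2)) = 1 / (1 + 10^+0.91 + 10^-1.25)
   = 1 / (1 + 8.1283 + 0.056234) = 1/9.1845 = 0.1089
[CO3²⁻] = α₂ × DIC = 0.1089 × 2.50 = 0.272 mmol/kg

[CO3²⁻] = 0.272 mmol/kg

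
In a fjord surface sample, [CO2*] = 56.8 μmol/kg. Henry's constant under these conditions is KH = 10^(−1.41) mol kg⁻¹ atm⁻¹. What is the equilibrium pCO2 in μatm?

pCO2 = 1460 μatm

KH = 10^(−1.41) = 3.890×10^-2 mol kg⁻¹ atm⁻¹
pCO2 = [CO2*]/KH = 56.8×10^-6 / 3.890×10^-2 = 1.46×10^-3 atm = 1460 μatm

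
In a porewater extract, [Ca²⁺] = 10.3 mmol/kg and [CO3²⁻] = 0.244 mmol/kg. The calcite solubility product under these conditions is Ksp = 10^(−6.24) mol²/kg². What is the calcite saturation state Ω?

Ω = 4.37

Ksp = 10^(−6.24) = 5.754×10^-7
Ω = [Ca²⁺][CO3²⁻]/Ksp = (10.3×10^-3)(0.244×10^-3) / 5.754×10^-7 = 4.37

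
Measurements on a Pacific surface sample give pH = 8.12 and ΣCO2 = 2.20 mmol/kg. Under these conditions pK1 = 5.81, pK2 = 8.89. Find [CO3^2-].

α₂ = 1 / (1 + [H⁺]/K2 + [H⁺]²/(K1K2)) = 1 / (1 + 10^+0.77 + 10^-1.54)
   = 1 / (1 + 5.8884 + 0.028840) = 1/6.9173 = 0.1446
[CO3²⁻] = α₂ × DIC = 0.1446 × 2.20 = 0.318 mmol/kg

[CO3²⁻] = 0.318 mmol/kg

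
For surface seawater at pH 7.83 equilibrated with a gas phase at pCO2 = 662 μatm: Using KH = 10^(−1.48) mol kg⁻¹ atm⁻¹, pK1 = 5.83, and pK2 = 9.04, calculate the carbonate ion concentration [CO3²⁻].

[CO3²⁻] = 0.135 mmol/kg

[CO2*] = KH · pCO2 = 10^(−1.48) × 662×10^-6 = 2.192×10^-5 mol/kg
α₀ = 1/(1 + K1/[H⁺] + K1K2/[H⁺]²) = 1/(1 + 10^+2.00 + 10^+0.79) = 0.009331
DIC = [CO2*]/α₀ = 2.192×10^-5 / 0.009331 = 2.349 mmol/kg
[CO3²⁻] = α₂·DIC; α₂ = 0.05754, so [CO3²⁻] = 0.05754 × 2.349 = 0.135 mmol/kg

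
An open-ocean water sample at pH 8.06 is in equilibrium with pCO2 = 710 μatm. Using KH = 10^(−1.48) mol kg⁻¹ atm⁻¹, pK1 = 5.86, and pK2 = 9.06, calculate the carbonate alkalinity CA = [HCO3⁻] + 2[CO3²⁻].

[CO2*] = KH · pCO2 = 10^(−1.48) × 710×10^-6 = 2.351×10^-5 mol/kg
α₀ = 1/(1 + K1/[H⁺] + K1K2/[H⁺]²) = 1/(1 + 10^+2.20 + 10^+1.20) = 0.005703
DIC = [CO2*]/α₀ = 2.351×10^-5 / 0.005703 = 4.122 mmol/kg
CA = (α₁ + 2α₂)·DIC = (0.9039 + 2×0.09039) × 4.122 = 4.47 mmol/kg

CA = 4.47 mmol/kg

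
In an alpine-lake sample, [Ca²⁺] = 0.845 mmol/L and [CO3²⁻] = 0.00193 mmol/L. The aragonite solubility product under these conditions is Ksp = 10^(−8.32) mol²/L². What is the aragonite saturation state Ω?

Ω = 0.341

Ksp = 10^(−8.32) = 4.786×10^-9
Ω = [Ca²⁺][CO3²⁻]/Ksp = (0.845×10^-3)(0.00193×10^-3) / 4.786×10^-9 = 0.341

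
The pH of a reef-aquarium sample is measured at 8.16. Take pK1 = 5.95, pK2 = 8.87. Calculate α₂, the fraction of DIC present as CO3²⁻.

α₂ = 1 / (1 + [H⁺]/K2 + [H⁺]²/(K1K2)) = 1 / (1 + 10^+0.71 + 10^-1.50)
   = 1 / (1 + 5.1286 + 0.031623) = 1/6.1602 = 0.1623

α₂ = 0.162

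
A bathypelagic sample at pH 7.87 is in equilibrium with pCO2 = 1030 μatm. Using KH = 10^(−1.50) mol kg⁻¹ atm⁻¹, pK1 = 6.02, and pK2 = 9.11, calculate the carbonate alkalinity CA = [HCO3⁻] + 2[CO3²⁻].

[CO2*] = KH · pCO2 = 10^(−1.50) × 1030×10^-6 = 3.257×10^-5 mol/kg
α₀ = 1/(1 + K1/[H⁺] + K1K2/[H⁺]²) = 1/(1 + 10^+1.85 + 10^+0.61) = 0.01318
DIC = [CO2*]/α₀ = 3.257×10^-5 / 0.01318 = 2.471 mmol/kg
CA = (α₁ + 2α₂)·DIC = (0.9331 + 2×0.05370) × 2.471 = 2.57 mmol/kg

CA = 2.57 mmol/kg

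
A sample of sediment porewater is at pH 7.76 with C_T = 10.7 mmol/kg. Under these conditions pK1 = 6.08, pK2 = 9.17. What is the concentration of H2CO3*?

α₀ = 1 / (1 + K1/[H⁺] + K1K2/[H⁺]²) = 1 / (1 + 10^+1.68 + 10^+0.27)
   = 1 / (1 + 47.863 + 1.8621) = 1/50.725 = 0.01971
[CO2*] = α₀ × DIC = 0.01971 × 10.7 = 0.211 mmol/kg

[CO2*] = 0.211 mmol/kg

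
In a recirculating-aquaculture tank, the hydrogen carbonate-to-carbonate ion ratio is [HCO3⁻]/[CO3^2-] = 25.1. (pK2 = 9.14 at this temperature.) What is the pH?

From K2 = [H⁺][CO3^2-]/[HCO3⁻]:  pH = pK2 − log₁₀([HCO3⁻]/[CO3^2-])
log₁₀(25.1) = +1.400
pH = 9.14 − (+1.400) = 7.74

pH = 7.74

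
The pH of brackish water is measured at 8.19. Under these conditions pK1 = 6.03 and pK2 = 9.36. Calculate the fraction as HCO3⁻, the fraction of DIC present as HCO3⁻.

α₁ = 1 / (1 + [H⁺]/K1 + K2/[H⁺]) = 1 / (1 + 10^-2.16 + 10^-1.17)
   = 1 / (1 + 0.0069183 + 0.067608) = 1/1.0745 = 0.9306

α₁ = 0.931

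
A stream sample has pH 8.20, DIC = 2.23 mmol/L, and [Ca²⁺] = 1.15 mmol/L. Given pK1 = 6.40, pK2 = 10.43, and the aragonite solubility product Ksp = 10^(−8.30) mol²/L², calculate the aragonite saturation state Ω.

α₂ = 1 / (1 + [H⁺]/K2 + [H⁺]²/(K1K2)) = 1 / (1 + 10^+2.23 + 10^+0.43)
   = 1 / (1 + 169.82 + 2.6915) = 1/173.52 = 0.005763
[CO3²⁻] = α₂ × DIC = 0.005763 × 2.23 = 0.01285 mmol/L = 12.85 μmol/L
Ksp = 10^(−8.30) = 5.012×10^-9
Ω = [Ca²⁺][CO3²⁻]/Ksp = (1.15×10^-3)(1.285×10^-5) / 5.012×10^-9 = 2.95

Ω = 2.95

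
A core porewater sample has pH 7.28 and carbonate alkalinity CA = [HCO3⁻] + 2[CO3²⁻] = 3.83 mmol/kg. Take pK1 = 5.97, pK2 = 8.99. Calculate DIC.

CA = [HCO3⁻] + 2[CO3²⁻] = (α₁ + 2α₂)·DIC
At pH 7.28: [H⁺]/K1 = 10^-1.31 = 0.048978, K2/[H⁺] = 10^-1.71 = 0.019498
α₁ = 1/(1 + 0.048978 + 0.019498) = 1/1.0685 = 0.9359; α₂ = α₁·K2/[H⁺] = 0.01825
α₁ + 2α₂ = 0.9724
DIC = CA / (α₁ + 2α₂) = 3.83 / 0.9724 = 3.94 mmol/kg

DIC = 3.94 mmol/kg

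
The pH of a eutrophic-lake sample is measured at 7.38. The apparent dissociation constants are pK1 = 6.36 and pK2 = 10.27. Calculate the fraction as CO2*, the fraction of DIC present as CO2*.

α₀ = 1 / (1 + K1/[H⁺] + K1K2/[H⁺]²) = 1 / (1 + 10^+1.02 + 10^-1.87)
   = 1 / (1 + 10.471 + 0.013490) = 1/11.485 = 0.08707

α₀ = 0.0871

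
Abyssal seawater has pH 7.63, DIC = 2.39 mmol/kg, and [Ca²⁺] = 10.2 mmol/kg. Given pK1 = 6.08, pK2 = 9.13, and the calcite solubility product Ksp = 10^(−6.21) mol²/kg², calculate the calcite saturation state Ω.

Ω = 1.18

α₂ = 1 / (1 + [H⁺]/K2 + [H⁺]²/(K1K2)) = 1 / (1 + 10^+1.50 + 10^-0.05)
   = 1 / (1 + 31.623 + 0.89125) = 1/33.514 = 0.02984
[CO3²⁻] = α₂ × DIC = 0.02984 × 2.39 = 0.07131 mmol/kg
Ksp = 10^(−6.21) = 6.166×10^-7
Ω = [Ca²⁺][CO3²⁻]/Ksp = (10.2×10^-3)(7.131×10^-5) / 6.166×10^-7 = 1.18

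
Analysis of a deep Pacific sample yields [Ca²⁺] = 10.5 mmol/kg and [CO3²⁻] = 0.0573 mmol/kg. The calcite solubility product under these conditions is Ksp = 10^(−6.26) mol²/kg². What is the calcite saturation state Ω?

Ksp = 10^(−6.26) = 5.495×10^-7
Ω = [Ca²⁺][CO3²⁻]/Ksp = (10.5×10^-3)(0.0573×10^-3) / 5.495×10^-7 = 1.09

Ω = 1.09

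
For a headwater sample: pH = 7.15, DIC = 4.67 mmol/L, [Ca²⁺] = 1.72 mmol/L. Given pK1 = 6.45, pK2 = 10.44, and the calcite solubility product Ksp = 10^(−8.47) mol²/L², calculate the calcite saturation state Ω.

α₂ = 1 / (1 + [H⁺]/K2 + [H⁺]²/(K1K2)) = 1 / (1 + 10^+3.29 + 10^+2.59)
   = 1 / (1 + 1949.8 + 389.05) = 1/2339.9 = 0.0004274
[CO3²⁻] = α₂ × DIC = 0.0004274 × 4.67 = 0.001996 mmol/L = 1.996 μmol/L
Ksp = 10^(−8.47) = 3.388×10^-9
Ω = [Ca²⁺][CO3²⁻]/Ksp = (1.72×10^-3)(1.996×10^-6) / 3.388×10^-9 = 1.01

Ω = 1.01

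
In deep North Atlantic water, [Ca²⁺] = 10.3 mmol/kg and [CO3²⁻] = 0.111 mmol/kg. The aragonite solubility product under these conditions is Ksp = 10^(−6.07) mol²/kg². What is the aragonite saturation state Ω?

Ω = 1.34

Ksp = 10^(−6.07) = 8.511×10^-7
Ω = [Ca²⁺][CO3²⁻]/Ksp = (10.3×10^-3)(0.111×10^-3) / 8.511×10^-7 = 1.34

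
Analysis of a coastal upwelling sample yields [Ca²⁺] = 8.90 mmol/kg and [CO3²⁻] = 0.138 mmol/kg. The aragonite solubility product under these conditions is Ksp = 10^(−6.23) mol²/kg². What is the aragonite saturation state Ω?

Ksp = 10^(−6.23) = 5.888×10^-7
Ω = [Ca²⁺][CO3²⁻]/Ksp = (8.90×10^-3)(0.138×10^-3) / 5.888×10^-7 = 2.09

Ω = 2.09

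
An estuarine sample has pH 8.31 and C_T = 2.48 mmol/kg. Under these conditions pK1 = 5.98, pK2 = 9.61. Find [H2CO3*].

[CO2*] = 11.0 μmol/kg

α₀ = 1 / (1 + K1/[H⁺] + K1K2/[H⁺]²) = 1 / (1 + 10^+2.33 + 10^+1.03)
   = 1 / (1 + 213.80 + 10.715) = 1/225.51 = 0.004434
[CO2*] = α₀ × DIC = 0.004434 × 2.48 = 0.0110 mmol/kg = 11.0 μmol/kg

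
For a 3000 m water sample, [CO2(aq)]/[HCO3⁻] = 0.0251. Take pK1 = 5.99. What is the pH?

pH = 7.59

From K1 = [H⁺][HCO3⁻]/[CO2(aq)]:  pH = pK1 − log₁₀([CO2(aq)]/[HCO3⁻])
log₁₀(0.0251) = -1.600
pH = 5.99 − (-1.600) = 7.59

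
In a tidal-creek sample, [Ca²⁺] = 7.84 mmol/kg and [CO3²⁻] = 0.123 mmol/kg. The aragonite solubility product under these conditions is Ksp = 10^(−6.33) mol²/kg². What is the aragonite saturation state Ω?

Ksp = 10^(−6.33) = 4.677×10^-7
Ω = [Ca²⁺][CO3²⁻]/Ksp = (7.84×10^-3)(0.123×10^-3) / 4.677×10^-7 = 2.06

Ω = 2.06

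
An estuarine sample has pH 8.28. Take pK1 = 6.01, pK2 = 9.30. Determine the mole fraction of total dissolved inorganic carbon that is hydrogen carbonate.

α₁ = 0.908

α₁ = 1 / (1 + [H⁺]/K1 + K2/[H⁺]) = 1 / (1 + 10^-2.27 + 10^-1.02)
   = 1 / (1 + 0.0053703 + 0.095499) = 1/1.1009 = 0.9084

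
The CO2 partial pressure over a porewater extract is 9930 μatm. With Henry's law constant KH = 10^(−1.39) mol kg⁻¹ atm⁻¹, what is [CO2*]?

KH = 10^(−1.39) = 4.074×10^-2 mol kg⁻¹ atm⁻¹
[CO2*] = KH · pCO2 = 4.074×10^-2 × 9930×10^-6 atm = 4.05×10^-4 mol/kg

[CO2*] = 405 μmol/kg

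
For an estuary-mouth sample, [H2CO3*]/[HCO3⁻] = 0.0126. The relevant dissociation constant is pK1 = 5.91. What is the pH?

From K1 = [H⁺][HCO3⁻]/[H2CO3*]:  pH = pK1 − log₁₀([H2CO3*]/[HCO3⁻])
log₁₀(0.0126) = -1.900
pH = 5.91 − (-1.900) = 7.81

pH = 7.81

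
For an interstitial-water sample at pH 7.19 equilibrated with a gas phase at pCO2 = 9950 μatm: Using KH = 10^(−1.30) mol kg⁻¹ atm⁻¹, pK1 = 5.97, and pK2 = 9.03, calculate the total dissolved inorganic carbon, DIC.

DIC = 8.89 mmol/kg

[CO2*] = KH · pCO2 = 10^(−1.30) × 9950×10^-6 = 4.987×10^-4 mol/kg
α₀ = 1/(1 + K1/[H⁺] + K1K2/[H⁺]²) = 1/(1 + 10^+1.22 + 10^-0.62) = 0.05607
DIC = [CO2*]/α₀ = 4.987×10^-4 / 0.05607 = 8.89 mmol/kg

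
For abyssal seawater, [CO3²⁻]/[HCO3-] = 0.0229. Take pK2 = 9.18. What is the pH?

From K2 = [H⁺][CO3²⁻]/[HCO3-]:  pH = pK2 + log₁₀([CO3²⁻]/[HCO3-])
log₁₀(0.0229) = -1.640
pH = 9.18 + (-1.640) = 7.54

pH = 7.54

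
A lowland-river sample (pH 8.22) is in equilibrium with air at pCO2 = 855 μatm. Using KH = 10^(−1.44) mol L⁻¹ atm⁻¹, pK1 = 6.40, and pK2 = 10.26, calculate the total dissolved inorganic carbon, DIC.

DIC = 2.10 mmol/L

[CO2*] = KH · pCO2 = 10^(−1.44) × 855×10^-6 = 3.104×10^-5 mol/L
α₀ = 1/(1 + K1/[H⁺] + K1K2/[H⁺]²) = 1/(1 + 10^+1.82 + 10^-0.22) = 0.01478
DIC = [CO2*]/α₀ = 3.104×10^-5 / 0.01478 = 2.10 mmol/L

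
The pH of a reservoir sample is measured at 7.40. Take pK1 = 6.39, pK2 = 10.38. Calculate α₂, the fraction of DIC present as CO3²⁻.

α₂ = 0.000953

α₂ = 1 / (1 + [H⁺]/K2 + [H⁺]²/(K1K2)) = 1 / (1 + 10^+2.98 + 10^+1.97)
   = 1 / (1 + 954.99 + 93.325) = 1/1049.3 = 0.0009530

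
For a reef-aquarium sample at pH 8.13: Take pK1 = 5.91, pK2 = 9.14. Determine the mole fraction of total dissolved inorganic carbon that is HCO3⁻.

α₁ = 0.906

α₁ = 1 / (1 + [H⁺]/K1 + K2/[H⁺]) = 1 / (1 + 10^-2.22 + 10^-1.01)
   = 1 / (1 + 0.0060256 + 0.097724) = 1/1.1037 = 0.9060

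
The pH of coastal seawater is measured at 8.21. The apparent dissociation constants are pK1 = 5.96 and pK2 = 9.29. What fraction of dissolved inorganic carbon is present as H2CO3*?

α₀ = 0.00516

α₀ = 1 / (1 + K1/[H⁺] + K1K2/[H⁺]²) = 1 / (1 + 10^+2.25 + 10^+1.17)
   = 1 / (1 + 177.83 + 14.791) = 1/193.62 = 0.005165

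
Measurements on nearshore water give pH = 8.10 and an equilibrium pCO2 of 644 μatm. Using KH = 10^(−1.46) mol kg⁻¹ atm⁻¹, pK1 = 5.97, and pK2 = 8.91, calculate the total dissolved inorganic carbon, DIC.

DIC = 3.50 mmol/kg

[CO2*] = KH · pCO2 = 10^(−1.46) × 644×10^-6 = 2.233×10^-5 mol/kg
α₀ = 1/(1 + K1/[H⁺] + K1K2/[H⁺]²) = 1/(1 + 10^+2.13 + 10^+1.32) = 0.006378
DIC = [CO2*]/α₀ = 2.233×10^-5 / 0.006378 = 3.50 mmol/kg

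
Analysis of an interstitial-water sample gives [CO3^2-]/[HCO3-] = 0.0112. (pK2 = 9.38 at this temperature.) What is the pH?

From K2 = [H⁺][CO3^2-]/[HCO3-]:  pH = pK2 + log₁₀([CO3^2-]/[HCO3-])
log₁₀(0.0112) = -1.951
pH = 9.38 + (-1.951) = 7.43

pH = 7.43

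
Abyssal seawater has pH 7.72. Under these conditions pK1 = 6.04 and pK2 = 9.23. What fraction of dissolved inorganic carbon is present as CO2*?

α₀ = 1 / (1 + K1/[H⁺] + K1K2/[H⁺]²) = 1 / (1 + 10^+1.68 + 10^+0.17)
   = 1 / (1 + 47.863 + 1.4791) = 1/50.342 = 0.01986

α₀ = 0.0199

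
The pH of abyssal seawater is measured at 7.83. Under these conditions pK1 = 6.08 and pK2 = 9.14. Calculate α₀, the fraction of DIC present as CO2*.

α₀ = 1 / (1 + K1/[H⁺] + K1K2/[H⁺]²) = 1 / (1 + 10^+1.75 + 10^+0.44)
   = 1 / (1 + 56.234 + 2.7542) = 1/59.988 = 0.01667

α₀ = 0.0167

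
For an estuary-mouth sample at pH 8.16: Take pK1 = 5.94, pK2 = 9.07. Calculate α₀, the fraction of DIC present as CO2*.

α₀ = 1 / (1 + K1/[H⁺] + K1K2/[H⁺]²) = 1 / (1 + 10^+2.22 + 10^+1.31)
   = 1 / (1 + 165.96 + 20.417) = 1/187.38 = 0.005337

α₀ = 0.00534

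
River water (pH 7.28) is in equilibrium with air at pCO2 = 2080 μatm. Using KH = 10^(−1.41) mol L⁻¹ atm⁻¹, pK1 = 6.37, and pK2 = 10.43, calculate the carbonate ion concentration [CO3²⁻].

[CO3²⁻] = 0.466 μmol/L

[CO2*] = KH · pCO2 = 10^(−1.41) × 2080×10^-6 = 8.092×10^-5 mol/L
α₀ = 1/(1 + K1/[H⁺] + K1K2/[H⁺]²) = 1/(1 + 10^+0.91 + 10^-2.24) = 0.1095
DIC = [CO2*]/α₀ = 8.092×10^-5 / 0.1095 = 0.7391 mmol/L
[CO3²⁻] = α₂·DIC; α₂ = 0.0006300, so [CO3²⁻] = 0.0006300 × 0.7391 = 0.000466 mmol/L = 0.466 μmol/L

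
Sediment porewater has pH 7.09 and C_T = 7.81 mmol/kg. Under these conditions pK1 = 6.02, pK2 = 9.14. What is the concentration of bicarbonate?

α₁ = 1 / (1 + [H⁺]/K1 + K2/[H⁺]) = 1 / (1 + 10^-1.07 + 10^-2.05)
   = 1 / (1 + 0.085114 + 0.0089125) = 1/1.0940 = 0.9141
[HCO3⁻] = α₁ × DIC = 0.9141 × 7.81 = 7.14 mmol/kg

[HCO3⁻] = 7.14 mmol/kg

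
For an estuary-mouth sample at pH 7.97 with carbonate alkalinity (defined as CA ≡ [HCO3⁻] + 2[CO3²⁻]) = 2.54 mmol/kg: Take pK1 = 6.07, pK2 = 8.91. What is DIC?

CA = [HCO3⁻] + 2[CO3²⁻] = (α₁ + 2α₂)·DIC
At pH 7.97: [H⁺]/K1 = 10^-1.90 = 0.012589, K2/[H⁺] = 10^-0.94 = 0.11482
α₁ = 1/(1 + 0.012589 + 0.11482) = 1/1.1274 = 0.8870; α₂ = α₁·K2/[H⁺] = 0.1018
α₁ + 2α₂ = 1.0907
DIC = CA / (α₁ + 2α₂) = 2.54 / 1.0907 = 2.33 mmol/kg

DIC = 2.33 mmol/kg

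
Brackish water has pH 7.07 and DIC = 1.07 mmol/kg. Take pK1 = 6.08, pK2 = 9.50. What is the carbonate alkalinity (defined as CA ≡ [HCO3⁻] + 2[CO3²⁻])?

CA = 0.975 mmol/kg

CA = [HCO3⁻] + 2[CO3²⁻] = (α₁ + 2α₂)·DIC
At pH 7.07: [H⁺]/K1 = 10^-0.99 = 0.10233, K2/[H⁺] = 10^-2.43 = 0.0037154
α₁ = 1/(1 + 0.10233 + 0.0037154) = 1/1.1060 = 0.9041; α₂ = α₁·K2/[H⁺] = 0.003359
α₁ + 2α₂ = 0.9108
CA = 0.9108 × 1.07 = 0.975 mmol/kg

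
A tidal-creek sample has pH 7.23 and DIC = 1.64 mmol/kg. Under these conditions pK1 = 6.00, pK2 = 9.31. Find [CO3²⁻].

α₂ = 1 / (1 + [H⁺]/K2 + [H⁺]²/(K1K2)) = 1 / (1 + 10^+2.08 + 10^+0.85)
   = 1 / (1 + 120.23 + 7.0795) = 1/128.31 = 0.007794
[CO3²⁻] = α₂ × DIC = 0.007794 × 1.64 = 0.0128 mmol/kg = 12.8 μmol/kg

[CO3²⁻] = 12.8 μmol/kg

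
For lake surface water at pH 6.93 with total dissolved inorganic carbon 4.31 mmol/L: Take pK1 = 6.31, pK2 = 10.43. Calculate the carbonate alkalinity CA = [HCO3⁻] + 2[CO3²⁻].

CA = 3.48 mmol/L

CA = [HCO3⁻] + 2[CO3²⁻] = (α₁ + 2α₂)·DIC
At pH 6.93: [H⁺]/K1 = 10^-0.62 = 0.23988, K2/[H⁺] = 10^-3.50 = 0.00031623
α₁ = 1/(1 + 0.23988 + 0.00031623) = 1/1.2402 = 0.8063; α₂ = α₁·K2/[H⁺] = 0.0002550
α₁ + 2α₂ = 0.8068
CA = 0.8068 × 4.31 = 3.48 mmol/L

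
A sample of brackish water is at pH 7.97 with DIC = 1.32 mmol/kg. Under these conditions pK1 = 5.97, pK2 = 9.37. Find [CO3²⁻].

[CO3²⁻] = 0.0501 mmol/kg

α₂ = 1 / (1 + [H⁺]/K2 + [H⁺]²/(K1K2)) = 1 / (1 + 10^+1.40 + 10^-0.60)
   = 1 / (1 + 25.119 + 0.25119) = 1/26.370 = 0.03792
[CO3²⁻] = α₂ × DIC = 0.03792 × 1.32 = 0.0501 mmol/kg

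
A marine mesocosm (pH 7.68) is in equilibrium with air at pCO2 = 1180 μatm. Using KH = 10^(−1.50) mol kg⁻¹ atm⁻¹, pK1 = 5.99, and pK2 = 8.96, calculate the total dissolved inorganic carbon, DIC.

[CO2*] = KH · pCO2 = 10^(−1.50) × 1180×10^-6 = 3.731×10^-5 mol/kg
α₀ = 1/(1 + K1/[H⁺] + K1K2/[H⁺]²) = 1/(1 + 10^+1.69 + 10^+0.41) = 0.01903
DIC = [CO2*]/α₀ = 3.731×10^-5 / 0.01903 = 1.96 mmol/kg

DIC = 1.96 mmol/kg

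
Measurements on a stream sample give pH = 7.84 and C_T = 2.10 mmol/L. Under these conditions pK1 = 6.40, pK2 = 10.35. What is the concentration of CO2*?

[CO2*] = 0.0734 mmol/L

α₀ = 1 / (1 + K1/[H⁺] + K1K2/[H⁺]²) = 1 / (1 + 10^+1.44 + 10^-1.07)
   = 1 / (1 + 27.542 + 0.085114) = 1/28.627 = 0.03493
[CO2*] = α₀ × DIC = 0.03493 × 2.10 = 0.0734 mmol/L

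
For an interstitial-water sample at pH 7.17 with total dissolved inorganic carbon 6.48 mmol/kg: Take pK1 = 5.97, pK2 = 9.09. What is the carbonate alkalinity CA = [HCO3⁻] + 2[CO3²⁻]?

CA = [HCO3⁻] + 2[CO3²⁻] = (α₁ + 2α₂)·DIC
At pH 7.17: [H⁺]/K1 = 10^-1.20 = 0.063096, K2/[H⁺] = 10^-1.92 = 0.012023
α₁ = 1/(1 + 0.063096 + 0.012023) = 1/1.0751 = 0.9301; α₂ = α₁·K2/[H⁺] = 0.01118
α₁ + 2α₂ = 0.9525
CA = 0.9525 × 6.48 = 6.17 mmol/kg

CA = 6.17 mmol/kg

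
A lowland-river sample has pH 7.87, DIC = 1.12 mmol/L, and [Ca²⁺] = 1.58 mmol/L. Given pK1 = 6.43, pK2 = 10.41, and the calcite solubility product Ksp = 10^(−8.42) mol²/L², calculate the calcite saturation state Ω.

Ω = 1.29

α₂ = 1 / (1 + [H⁺]/K2 + [H⁺]²/(K1K2)) = 1 / (1 + 10^+2.54 + 10^+1.10)
   = 1 / (1 + 346.74 + 12.589) = 1/360.33 = 0.002775
[CO3²⁻] = α₂ × DIC = 0.002775 × 1.12 = 0.003108 mmol/L = 3.108 μmol/L
Ksp = 10^(−8.42) = 3.802×10^-9
Ω = [Ca²⁺][CO3²⁻]/Ksp = (1.58×10^-3)(3.108×10^-6) / 3.802×10^-9 = 1.29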